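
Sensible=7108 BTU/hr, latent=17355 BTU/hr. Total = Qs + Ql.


Qt = 7108 + 17355 = 24463 BTU/hr

24463 BTU/hr


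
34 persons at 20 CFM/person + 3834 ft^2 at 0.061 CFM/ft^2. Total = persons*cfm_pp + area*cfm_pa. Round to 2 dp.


Total = 34*20 + 3834*0.061 = 913.87 CFM

913.87 CFM


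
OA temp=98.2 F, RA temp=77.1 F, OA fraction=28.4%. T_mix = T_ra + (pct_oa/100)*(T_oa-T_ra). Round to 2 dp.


T_mix = 77.1 + (28.4/100)*(98.2-77.1) = 83.09 F

83.09 F


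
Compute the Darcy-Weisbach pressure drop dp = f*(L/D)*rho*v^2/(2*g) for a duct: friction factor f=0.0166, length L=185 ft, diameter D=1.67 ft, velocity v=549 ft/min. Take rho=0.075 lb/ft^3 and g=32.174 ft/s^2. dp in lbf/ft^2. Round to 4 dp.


v_fps = 549/60 = 9.15 ft/s
dp = 0.0166*(185/1.67)*0.075*9.15^2/(2*32.174) = 0.1794 lbf/ft^2

0.1794 lbf/ft^2


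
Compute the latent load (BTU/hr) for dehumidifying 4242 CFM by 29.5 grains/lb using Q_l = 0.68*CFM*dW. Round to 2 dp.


Q = 0.68 * 4242 * 29.5 = 85094.52 BTU/hr

85094.52 BTU/hr


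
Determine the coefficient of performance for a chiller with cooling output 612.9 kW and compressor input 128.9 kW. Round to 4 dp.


COP = 612.9 / 128.9 = 4.7548

4.7548


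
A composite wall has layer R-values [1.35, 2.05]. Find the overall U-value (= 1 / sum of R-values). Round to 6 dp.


R_total = 1.35 + 2.05 = 3.40
U = 1/3.40 = 0.294118

0.294118


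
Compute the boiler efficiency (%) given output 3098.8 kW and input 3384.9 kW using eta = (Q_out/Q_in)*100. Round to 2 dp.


eta = (3098.8/3384.9)*100 = 91.55 %

91.55 %


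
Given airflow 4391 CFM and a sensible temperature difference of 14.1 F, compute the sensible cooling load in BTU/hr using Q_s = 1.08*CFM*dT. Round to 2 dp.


Q = 1.08 * 4391 * 14.1 = 66866.15 BTU/hr

66866.15 BTU/hr


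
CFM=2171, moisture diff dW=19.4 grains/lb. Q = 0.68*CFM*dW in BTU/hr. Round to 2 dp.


Q = 0.68 * 2171 * 19.4 = 28639.83 BTU/hr

28639.83 BTU/hr


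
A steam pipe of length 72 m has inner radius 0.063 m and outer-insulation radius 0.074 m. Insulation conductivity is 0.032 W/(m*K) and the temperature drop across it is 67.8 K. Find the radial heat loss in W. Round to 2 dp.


Q = 2*pi*0.032*72*67.8/ln(0.074/0.063) = 6098.94 W

6098.94 W


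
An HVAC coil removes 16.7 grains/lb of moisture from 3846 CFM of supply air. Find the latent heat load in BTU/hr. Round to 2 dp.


Q = 0.68 * 3846 * 16.7 = 43675.18 BTU/hr

43675.18 BTU/hr


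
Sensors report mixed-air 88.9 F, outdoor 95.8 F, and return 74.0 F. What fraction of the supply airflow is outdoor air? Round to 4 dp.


frac = (88.9 - 74.0) / (95.8 - 74.0) = 0.6835

0.6835


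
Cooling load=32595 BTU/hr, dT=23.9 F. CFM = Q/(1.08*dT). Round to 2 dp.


CFM = 32595 / (1.08 * 23.9) = 1262.78

1262.78 CFM


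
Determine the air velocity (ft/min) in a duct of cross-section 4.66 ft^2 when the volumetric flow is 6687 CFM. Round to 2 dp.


V = 6687 / 4.66 = 1434.98 ft/min

1434.98 ft/min


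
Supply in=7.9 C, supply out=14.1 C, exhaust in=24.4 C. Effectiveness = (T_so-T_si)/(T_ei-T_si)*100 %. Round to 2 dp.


eff = (14.1-7.9)/(24.4-7.9)*100 = 37.58 %

37.58 %


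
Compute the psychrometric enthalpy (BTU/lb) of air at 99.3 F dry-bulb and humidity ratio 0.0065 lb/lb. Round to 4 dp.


h = 0.24*99.3 + 0.0065*(1061+0.444*99.3) = 31.0151 BTU/lb

31.0151 BTU/lb


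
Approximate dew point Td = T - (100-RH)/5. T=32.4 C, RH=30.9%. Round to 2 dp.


Td = 32.4 - (100-30.9)/5 = 18.58 C

18.58 C


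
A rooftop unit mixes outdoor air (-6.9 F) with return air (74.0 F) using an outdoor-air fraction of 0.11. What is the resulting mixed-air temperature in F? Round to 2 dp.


T_mix = 0.11*(-6.9) + 0.89*74.0 = 65.10 F

65.10 F


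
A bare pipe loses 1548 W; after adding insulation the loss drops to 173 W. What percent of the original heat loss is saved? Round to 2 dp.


Savings = ((1548-173)/1548)*100 = 88.82 %

88.82 %


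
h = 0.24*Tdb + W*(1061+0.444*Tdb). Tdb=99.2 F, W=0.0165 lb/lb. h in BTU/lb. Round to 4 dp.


h = 0.24*99.2 + 0.0165*(1061+0.444*99.2) = 42.0412 BTU/lb

42.0412 BTU/lb


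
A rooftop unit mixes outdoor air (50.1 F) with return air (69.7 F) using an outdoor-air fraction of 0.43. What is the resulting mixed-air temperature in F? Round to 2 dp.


T_mix = 0.43*50.1 + 0.57*69.7 = 61.27 F

61.27 F


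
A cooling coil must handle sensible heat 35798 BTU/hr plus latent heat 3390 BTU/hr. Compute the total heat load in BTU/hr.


Qt = 35798 + 3390 = 39188 BTU/hr

39188 BTU/hr


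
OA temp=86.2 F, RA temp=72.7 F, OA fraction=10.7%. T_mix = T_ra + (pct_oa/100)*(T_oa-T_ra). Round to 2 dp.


T_mix = 72.7 + (10.7/100)*(86.2-72.7) = 74.14 F

74.14 F


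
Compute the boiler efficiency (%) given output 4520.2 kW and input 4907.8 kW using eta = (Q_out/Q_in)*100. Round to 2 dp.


eta = (4520.2/4907.8)*100 = 92.10 %

92.10 %


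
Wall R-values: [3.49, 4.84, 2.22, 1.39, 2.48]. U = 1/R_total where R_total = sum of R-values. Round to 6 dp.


R_total = 3.49 + 4.84 + 2.22 + 1.39 + 2.48 = 14.42
U = 1/14.42 = 0.069348

0.069348


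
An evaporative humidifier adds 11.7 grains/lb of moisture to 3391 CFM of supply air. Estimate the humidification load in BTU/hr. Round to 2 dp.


Q = 0.68 * 3391 * 11.7 = 26978.80 BTU/hr

26978.80 BTU/hr


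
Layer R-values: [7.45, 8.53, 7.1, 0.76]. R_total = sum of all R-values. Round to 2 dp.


R_total = 7.45 + 8.53 + 7.1 + 0.76 = 23.84

23.84


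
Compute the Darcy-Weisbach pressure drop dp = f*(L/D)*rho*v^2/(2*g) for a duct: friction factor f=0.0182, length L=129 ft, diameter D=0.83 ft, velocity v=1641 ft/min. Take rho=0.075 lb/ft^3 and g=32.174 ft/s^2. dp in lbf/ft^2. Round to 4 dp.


v_fps = 1641/60 = 27.35 ft/s
dp = 0.0182*(129/0.83)*0.075*27.35^2/(2*32.174) = 2.4662 lbf/ft^2

2.4662 lbf/ft^2


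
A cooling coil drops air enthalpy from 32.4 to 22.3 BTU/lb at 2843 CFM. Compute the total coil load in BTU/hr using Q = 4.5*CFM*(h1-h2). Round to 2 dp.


Q = 4.5 * 2843 * (32.4 - 22.3) = 129214.35 BTU/hr

129214.35 BTU/hr


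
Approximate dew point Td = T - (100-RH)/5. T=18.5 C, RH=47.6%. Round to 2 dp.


Td = 18.5 - (100-47.6)/5 = 8.02 C

8.02 C


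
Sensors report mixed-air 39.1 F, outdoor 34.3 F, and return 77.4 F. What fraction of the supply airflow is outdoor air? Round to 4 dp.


frac = (39.1 - 77.4) / (34.3 - 77.4) = 0.8886

0.8886


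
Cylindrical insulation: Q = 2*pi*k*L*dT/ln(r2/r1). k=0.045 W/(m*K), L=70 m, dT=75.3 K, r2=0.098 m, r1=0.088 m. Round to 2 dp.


Q = 2*pi*0.045*70*75.3/ln(0.098/0.088) = 13846.80 W

13846.80 W


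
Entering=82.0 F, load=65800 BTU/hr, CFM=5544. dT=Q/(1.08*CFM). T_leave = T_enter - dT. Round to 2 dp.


dT = 65800/(1.08*5544) = 10.9895
T_leave = 82.0 - 10.9895 = 71.01 F

71.01 F


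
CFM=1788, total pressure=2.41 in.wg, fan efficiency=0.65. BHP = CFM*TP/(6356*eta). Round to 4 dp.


BHP = 1788 * 2.41 / (6356 * 0.65) = 1.0430 hp

1.0430 hp


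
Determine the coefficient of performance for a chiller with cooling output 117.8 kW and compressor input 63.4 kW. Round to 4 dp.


COP = 117.8 / 63.4 = 1.8580

1.8580


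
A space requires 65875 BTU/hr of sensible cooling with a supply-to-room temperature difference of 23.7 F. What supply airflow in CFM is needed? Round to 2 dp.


CFM = 65875 / (1.08 * 23.7) = 2573.64

2573.64 CFM


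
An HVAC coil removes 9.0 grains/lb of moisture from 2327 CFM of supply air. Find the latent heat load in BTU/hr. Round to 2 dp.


Q = 0.68 * 2327 * 9.0 = 14241.24 BTU/hr

14241.24 BTU/hr


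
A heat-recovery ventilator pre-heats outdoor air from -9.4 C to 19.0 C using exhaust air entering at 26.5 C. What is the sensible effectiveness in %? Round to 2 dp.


eff = (19.0-(-9.4))/(26.5-(-9.4))*100 = 79.11 %

79.11 %


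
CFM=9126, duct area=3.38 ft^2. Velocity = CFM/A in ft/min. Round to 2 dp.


V = 9126 / 3.38 = 2700.00 ft/min

2700.00 ft/min


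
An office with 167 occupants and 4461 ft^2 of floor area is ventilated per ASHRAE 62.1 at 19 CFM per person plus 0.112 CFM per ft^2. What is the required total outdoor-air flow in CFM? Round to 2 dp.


Total = 167*19 + 4461*0.112 = 3672.63 CFM

3672.63 CFM


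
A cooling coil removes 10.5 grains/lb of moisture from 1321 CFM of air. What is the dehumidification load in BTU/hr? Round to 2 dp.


Q = 0.68 * 1321 * 10.5 = 9431.94 BTU/hr

9431.94 BTU/hr


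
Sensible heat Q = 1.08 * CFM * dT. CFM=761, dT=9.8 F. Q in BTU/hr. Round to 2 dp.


Q = 1.08 * 761 * 9.8 = 8054.42 BTU/hr

8054.42 BTU/hr


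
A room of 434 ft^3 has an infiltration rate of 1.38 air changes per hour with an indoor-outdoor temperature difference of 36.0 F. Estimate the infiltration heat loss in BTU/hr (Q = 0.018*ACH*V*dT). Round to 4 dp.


Q = 0.018 * 1.38 * 434 * 36.0 = 388.1002 BTU/hr

388.1002 BTU/hr


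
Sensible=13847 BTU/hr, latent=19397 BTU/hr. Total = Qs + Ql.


Qt = 13847 + 19397 = 33244 BTU/hr

33244 BTU/hr


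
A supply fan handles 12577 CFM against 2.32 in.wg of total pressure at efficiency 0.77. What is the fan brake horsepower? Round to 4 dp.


BHP = 12577 * 2.32 / (6356 * 0.77) = 5.9620 hp

5.9620 hp


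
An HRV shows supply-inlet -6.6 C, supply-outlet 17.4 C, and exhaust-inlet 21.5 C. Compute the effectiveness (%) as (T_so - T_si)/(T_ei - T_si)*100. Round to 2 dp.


eff = (17.4-(-6.6))/(21.5-(-6.6))*100 = 85.41 %

85.41 %


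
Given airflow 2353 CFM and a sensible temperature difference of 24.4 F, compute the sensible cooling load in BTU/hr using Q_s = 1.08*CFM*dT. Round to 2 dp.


Q = 1.08 * 2353 * 24.4 = 62006.26 BTU/hr

62006.26 BTU/hr


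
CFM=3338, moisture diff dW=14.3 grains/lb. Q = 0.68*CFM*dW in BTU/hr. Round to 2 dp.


Q = 0.68 * 3338 * 14.3 = 32458.71 BTU/hr

32458.71 BTU/hr


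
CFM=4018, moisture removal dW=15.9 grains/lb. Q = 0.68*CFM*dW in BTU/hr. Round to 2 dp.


Q = 0.68 * 4018 * 15.9 = 43442.62 BTU/hr

43442.62 BTU/hr


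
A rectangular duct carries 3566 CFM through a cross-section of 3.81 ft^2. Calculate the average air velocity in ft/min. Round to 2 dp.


V = 3566 / 3.81 = 935.96 ft/min

935.96 ft/min


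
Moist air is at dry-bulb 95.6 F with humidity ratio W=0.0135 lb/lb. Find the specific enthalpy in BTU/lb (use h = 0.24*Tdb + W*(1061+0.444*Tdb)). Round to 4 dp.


h = 0.24*95.6 + 0.0135*(1061+0.444*95.6) = 37.8405 BTU/lb

37.8405 BTU/lb


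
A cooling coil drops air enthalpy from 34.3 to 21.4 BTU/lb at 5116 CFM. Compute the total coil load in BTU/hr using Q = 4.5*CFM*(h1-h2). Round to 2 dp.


Q = 4.5 * 5116 * (34.3 - 21.4) = 296983.80 BTU/hr

296983.80 BTU/hr


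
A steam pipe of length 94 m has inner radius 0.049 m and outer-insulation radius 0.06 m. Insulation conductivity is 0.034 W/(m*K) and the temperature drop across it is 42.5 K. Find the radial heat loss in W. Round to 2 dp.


Q = 2*pi*0.034*94*42.5/ln(0.06/0.049) = 4214.04 W

4214.04 W


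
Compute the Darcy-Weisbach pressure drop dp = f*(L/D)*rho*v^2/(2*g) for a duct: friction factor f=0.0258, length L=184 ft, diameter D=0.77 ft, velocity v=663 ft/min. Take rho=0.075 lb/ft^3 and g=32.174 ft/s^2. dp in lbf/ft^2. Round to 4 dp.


v_fps = 663/60 = 11.05 ft/s
dp = 0.0258*(184/0.77)*0.075*11.05^2/(2*32.174) = 0.8774 lbf/ft^2

0.8774 lbf/ft^2


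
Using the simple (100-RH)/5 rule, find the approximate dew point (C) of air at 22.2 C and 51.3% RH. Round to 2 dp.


Td = 22.2 - (100-51.3)/5 = 12.46 C

12.46 C


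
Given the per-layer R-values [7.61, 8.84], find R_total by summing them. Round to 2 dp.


R_total = 7.61 + 8.84 = 16.45

16.45


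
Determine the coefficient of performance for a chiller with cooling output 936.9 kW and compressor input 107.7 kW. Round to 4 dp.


COP = 936.9 / 107.7 = 8.6992

8.6992


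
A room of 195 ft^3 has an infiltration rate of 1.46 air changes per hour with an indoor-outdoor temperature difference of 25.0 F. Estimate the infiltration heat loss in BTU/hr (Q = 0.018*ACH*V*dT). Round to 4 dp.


Q = 0.018 * 1.46 * 195 * 25.0 = 128.1150 BTU/hr

128.1150 BTU/hr


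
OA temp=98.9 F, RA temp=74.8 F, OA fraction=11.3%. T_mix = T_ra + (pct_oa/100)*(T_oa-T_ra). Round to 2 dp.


T_mix = 74.8 + (11.3/100)*(98.9-74.8) = 77.52 F

77.52 F


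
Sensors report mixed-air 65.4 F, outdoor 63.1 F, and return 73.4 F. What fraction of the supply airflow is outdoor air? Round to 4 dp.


frac = (65.4 - 73.4) / (63.1 - 73.4) = 0.7767

0.7767


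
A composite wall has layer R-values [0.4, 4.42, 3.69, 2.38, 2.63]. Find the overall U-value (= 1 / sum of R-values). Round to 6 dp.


R_total = 0.4 + 4.42 + 3.69 + 2.38 + 2.63 = 13.52
U = 1/13.52 = 0.073964

0.073964


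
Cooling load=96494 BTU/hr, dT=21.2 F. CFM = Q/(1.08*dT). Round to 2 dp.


CFM = 96494 / (1.08 * 21.2) = 4214.45

4214.45 CFM


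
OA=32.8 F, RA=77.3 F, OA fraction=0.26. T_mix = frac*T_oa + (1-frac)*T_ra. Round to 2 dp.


T_mix = 0.26*32.8 + 0.74*77.3 = 65.73 F

65.73 F


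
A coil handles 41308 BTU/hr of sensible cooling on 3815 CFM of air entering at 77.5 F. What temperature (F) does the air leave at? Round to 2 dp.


dT = 41308/(1.08*3815) = 10.0257
T_leave = 77.5 - 10.0257 = 67.47 F

67.47 F


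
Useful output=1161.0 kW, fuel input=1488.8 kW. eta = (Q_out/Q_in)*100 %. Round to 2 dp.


eta = (1161.0/1488.8)*100 = 77.98 %

77.98 %


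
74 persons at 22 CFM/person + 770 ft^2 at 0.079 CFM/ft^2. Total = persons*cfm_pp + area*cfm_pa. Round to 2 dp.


Total = 74*22 + 770*0.079 = 1688.83 CFM

1688.83 CFM


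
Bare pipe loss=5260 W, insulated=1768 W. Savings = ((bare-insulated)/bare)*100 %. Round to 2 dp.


Savings = ((5260-1768)/5260)*100 = 66.39 %

66.39 %


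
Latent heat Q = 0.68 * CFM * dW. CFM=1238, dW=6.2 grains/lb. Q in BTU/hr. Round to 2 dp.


Q = 0.68 * 1238 * 6.2 = 5219.41 BTU/hr

5219.41 BTU/hr


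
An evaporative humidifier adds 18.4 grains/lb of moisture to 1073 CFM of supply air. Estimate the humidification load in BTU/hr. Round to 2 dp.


Q = 0.68 * 1073 * 18.4 = 13425.38 BTU/hr

13425.38 BTU/hr


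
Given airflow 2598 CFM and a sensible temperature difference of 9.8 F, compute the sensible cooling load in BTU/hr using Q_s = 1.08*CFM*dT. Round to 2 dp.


Q = 1.08 * 2598 * 9.8 = 27497.23 BTU/hr

27497.23 BTU/hr


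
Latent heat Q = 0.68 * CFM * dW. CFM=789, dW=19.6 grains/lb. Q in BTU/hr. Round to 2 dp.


Q = 0.68 * 789 * 19.6 = 10515.79 BTU/hr

10515.79 BTU/hr


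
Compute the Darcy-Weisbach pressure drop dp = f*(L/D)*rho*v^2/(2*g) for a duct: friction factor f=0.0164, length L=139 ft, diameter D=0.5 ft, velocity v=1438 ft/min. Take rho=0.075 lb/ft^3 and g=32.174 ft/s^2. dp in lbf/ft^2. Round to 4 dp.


v_fps = 1438/60 = 23.9667 ft/s
dp = 0.0164*(139/0.5)*0.075*23.9667^2/(2*32.174) = 3.0523 lbf/ft^2

3.0523 lbf/ft^2


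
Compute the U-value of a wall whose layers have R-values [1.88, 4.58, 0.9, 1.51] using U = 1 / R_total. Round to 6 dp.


R_total = 1.88 + 4.58 + 0.9 + 1.51 = 8.87
U = 1/8.87 = 0.112740

0.112740


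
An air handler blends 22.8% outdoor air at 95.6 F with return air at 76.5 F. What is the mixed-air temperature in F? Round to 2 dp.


T_mix = 76.5 + (22.8/100)*(95.6-76.5) = 80.85 F

80.85 F


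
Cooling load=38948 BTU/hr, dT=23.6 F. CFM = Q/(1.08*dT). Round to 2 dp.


CFM = 38948 / (1.08 * 23.6) = 1528.09

1528.09 CFM


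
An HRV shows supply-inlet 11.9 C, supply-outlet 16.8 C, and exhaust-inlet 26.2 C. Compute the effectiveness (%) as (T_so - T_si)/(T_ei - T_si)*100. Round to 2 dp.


eff = (16.8-11.9)/(26.2-11.9)*100 = 34.27 %

34.27 %


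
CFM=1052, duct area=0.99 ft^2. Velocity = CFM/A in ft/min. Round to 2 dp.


V = 1052 / 0.99 = 1062.63 ft/min

1062.63 ft/min


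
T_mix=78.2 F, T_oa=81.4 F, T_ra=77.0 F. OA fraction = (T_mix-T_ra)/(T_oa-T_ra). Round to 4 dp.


frac = (78.2 - 77.0) / (81.4 - 77.0) = 0.2727

0.2727


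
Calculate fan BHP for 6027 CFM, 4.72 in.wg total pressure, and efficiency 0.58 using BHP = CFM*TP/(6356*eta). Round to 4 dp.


BHP = 6027 * 4.72 / (6356 * 0.58) = 7.7167 hp

7.7167 hp


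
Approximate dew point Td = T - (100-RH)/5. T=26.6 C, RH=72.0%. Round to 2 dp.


Td = 26.6 - (100-72.0)/5 = 21.00 C

21.00 C


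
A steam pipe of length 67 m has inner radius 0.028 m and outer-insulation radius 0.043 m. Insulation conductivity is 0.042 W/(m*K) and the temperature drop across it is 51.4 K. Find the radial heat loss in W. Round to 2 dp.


Q = 2*pi*0.042*67*51.4/ln(0.043/0.028) = 2118.43 W

2118.43 W


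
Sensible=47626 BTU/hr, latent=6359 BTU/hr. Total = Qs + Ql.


Qt = 47626 + 6359 = 53985 BTU/hr

53985 BTU/hr


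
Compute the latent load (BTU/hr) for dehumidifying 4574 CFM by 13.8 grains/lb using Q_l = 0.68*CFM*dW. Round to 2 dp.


Q = 0.68 * 4574 * 13.8 = 42922.42 BTU/hr

42922.42 BTU/hr


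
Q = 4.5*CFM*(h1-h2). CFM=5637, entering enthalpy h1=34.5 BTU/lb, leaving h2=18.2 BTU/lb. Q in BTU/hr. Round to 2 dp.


Q = 4.5 * 5637 * (34.5 - 18.2) = 413473.95 BTU/hr

413473.95 BTU/hr


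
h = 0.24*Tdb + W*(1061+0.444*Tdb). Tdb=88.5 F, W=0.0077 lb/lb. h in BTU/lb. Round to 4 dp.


h = 0.24*88.5 + 0.0077*(1061+0.444*88.5) = 29.7123 BTU/lb

29.7123 BTU/lb


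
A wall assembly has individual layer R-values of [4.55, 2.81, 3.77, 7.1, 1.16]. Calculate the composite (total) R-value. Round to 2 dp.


R_total = 4.55 + 2.81 + 3.77 + 7.1 + 1.16 = 19.39

19.39


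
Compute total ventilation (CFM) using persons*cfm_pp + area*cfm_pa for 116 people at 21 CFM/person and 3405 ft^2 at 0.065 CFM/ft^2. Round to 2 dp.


Total = 116*21 + 3405*0.065 = 2657.33 CFM

2657.33 CFM


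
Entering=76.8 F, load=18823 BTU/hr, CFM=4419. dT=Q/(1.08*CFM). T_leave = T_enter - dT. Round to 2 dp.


dT = 18823/(1.08*4419) = 3.9440
T_leave = 76.8 - 3.9440 = 72.86 F

72.86 F


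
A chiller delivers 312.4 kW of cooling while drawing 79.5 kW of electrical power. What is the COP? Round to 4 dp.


COP = 312.4 / 79.5 = 3.9296

3.9296


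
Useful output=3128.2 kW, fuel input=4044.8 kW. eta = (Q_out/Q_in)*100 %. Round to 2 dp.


eta = (3128.2/4044.8)*100 = 77.34 %

77.34 %


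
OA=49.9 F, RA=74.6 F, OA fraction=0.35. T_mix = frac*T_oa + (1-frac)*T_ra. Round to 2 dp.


T_mix = 0.35*49.9 + 0.65*74.6 = 65.96 F

65.96 F


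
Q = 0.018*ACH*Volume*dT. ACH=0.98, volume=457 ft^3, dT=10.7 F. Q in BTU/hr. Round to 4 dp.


Q = 0.018 * 0.98 * 457 * 10.7 = 86.2578 BTU/hr

86.2578 BTU/hr


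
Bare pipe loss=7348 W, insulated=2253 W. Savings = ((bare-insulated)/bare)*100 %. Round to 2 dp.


Savings = ((7348-2253)/7348)*100 = 69.34 %

69.34 %


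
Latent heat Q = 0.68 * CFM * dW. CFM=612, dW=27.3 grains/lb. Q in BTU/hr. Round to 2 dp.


Q = 0.68 * 612 * 27.3 = 11361.17 BTU/hr

11361.17 BTU/hr


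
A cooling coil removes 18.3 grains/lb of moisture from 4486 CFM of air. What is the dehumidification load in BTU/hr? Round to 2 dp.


Q = 0.68 * 4486 * 18.3 = 55823.78 BTU/hr

55823.78 BTU/hr


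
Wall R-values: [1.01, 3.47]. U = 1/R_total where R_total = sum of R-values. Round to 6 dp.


R_total = 1.01 + 3.47 = 4.48
U = 1/4.48 = 0.223214

0.223214


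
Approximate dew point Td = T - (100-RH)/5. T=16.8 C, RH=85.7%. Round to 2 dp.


Td = 16.8 - (100-85.7)/5 = 13.94 C

13.94 C


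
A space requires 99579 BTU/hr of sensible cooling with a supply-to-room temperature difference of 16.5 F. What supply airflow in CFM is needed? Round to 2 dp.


CFM = 99579 / (1.08 * 16.5) = 5588.05

5588.05 CFM


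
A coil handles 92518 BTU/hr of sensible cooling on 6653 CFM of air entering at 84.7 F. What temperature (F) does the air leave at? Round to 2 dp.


dT = 92518/(1.08*6653) = 12.8761
T_leave = 84.7 - 12.8761 = 71.82 F

71.82 F


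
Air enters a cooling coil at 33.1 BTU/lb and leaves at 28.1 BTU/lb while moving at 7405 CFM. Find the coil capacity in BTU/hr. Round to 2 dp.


Q = 4.5 * 7405 * (33.1 - 28.1) = 166612.50 BTU/hr

166612.50 BTU/hr


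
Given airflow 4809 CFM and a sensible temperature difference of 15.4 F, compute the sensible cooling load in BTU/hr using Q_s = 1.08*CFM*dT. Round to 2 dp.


Q = 1.08 * 4809 * 15.4 = 79983.29 BTU/hr

79983.29 BTU/hr


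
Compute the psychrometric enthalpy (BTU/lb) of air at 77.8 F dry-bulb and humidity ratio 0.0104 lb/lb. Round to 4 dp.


h = 0.24*77.8 + 0.0104*(1061+0.444*77.8) = 30.0656 BTU/lb

30.0656 BTU/lb


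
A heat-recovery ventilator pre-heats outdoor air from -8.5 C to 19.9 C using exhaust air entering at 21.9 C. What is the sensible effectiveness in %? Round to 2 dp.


eff = (19.9-(-8.5))/(21.9-(-8.5))*100 = 93.42 %

93.42 %


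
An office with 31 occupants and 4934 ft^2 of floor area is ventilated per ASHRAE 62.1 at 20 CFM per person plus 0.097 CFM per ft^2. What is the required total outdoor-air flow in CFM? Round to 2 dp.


Total = 31*20 + 4934*0.097 = 1098.60 CFM

1098.60 CFM


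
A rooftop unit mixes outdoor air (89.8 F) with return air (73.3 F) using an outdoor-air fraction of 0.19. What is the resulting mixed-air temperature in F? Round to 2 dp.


T_mix = 0.19*89.8 + 0.81*73.3 = 76.44 F

76.44 F


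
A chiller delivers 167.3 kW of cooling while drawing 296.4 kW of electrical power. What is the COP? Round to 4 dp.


COP = 167.3 / 296.4 = 0.5644

0.5644


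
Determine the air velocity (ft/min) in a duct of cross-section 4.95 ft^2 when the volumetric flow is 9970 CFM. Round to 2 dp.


V = 9970 / 4.95 = 2014.14 ft/min

2014.14 ft/min


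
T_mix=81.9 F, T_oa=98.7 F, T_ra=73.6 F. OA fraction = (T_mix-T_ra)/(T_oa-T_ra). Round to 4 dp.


frac = (81.9 - 73.6) / (98.7 - 73.6) = 0.3307

0.3307


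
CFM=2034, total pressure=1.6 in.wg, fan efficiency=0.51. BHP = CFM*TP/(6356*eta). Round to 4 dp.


BHP = 2034 * 1.6 / (6356 * 0.51) = 1.0040 hp

1.0040 hp


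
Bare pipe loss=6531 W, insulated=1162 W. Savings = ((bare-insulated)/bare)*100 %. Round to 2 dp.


Savings = ((6531-1162)/6531)*100 = 82.21 %

82.21 %


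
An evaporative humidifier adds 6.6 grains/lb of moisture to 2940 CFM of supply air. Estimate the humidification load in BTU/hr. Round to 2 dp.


Q = 0.68 * 2940 * 6.6 = 13194.72 BTU/hr

13194.72 BTU/hr


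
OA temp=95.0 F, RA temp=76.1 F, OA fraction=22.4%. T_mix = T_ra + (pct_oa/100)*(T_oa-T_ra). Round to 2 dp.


T_mix = 76.1 + (22.4/100)*(95.0-76.1) = 80.33 F

80.33 F


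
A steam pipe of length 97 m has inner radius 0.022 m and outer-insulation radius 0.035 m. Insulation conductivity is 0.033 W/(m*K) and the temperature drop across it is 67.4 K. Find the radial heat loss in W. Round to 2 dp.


Q = 2*pi*0.033*97*67.4/ln(0.035/0.022) = 2919.59 W

2919.59 W


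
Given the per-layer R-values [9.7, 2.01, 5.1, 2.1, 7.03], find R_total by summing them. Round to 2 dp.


R_total = 9.7 + 2.01 + 5.1 + 2.1 + 7.03 = 25.94

25.94


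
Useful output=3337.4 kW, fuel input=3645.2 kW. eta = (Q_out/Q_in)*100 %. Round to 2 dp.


eta = (3337.4/3645.2)*100 = 91.56 %

91.56 %


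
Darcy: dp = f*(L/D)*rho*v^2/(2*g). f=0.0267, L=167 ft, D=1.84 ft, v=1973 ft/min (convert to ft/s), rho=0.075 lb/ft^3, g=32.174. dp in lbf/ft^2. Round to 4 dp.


v_fps = 1973/60 = 32.8833 ft/s
dp = 0.0267*(167/1.84)*0.075*32.8833^2/(2*32.174) = 3.0541 lbf/ft^2

3.0541 lbf/ft^2


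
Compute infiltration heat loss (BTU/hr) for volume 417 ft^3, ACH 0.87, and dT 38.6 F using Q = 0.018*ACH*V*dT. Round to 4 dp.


Q = 0.018 * 0.87 * 417 * 38.6 = 252.0665 BTU/hr

252.0665 BTU/hr


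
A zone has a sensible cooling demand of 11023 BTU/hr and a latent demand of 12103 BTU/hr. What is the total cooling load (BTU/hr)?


Qt = 11023 + 12103 = 23126 BTU/hr

23126 BTU/hr


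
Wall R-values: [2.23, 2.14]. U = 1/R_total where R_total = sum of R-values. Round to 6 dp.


R_total = 2.23 + 2.14 = 4.37
U = 1/4.37 = 0.228833

0.228833


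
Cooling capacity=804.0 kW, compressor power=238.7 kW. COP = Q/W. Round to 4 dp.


COP = 804.0 / 238.7 = 3.3682

3.3682


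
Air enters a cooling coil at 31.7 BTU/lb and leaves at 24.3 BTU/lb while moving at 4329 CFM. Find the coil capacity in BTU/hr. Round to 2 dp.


Q = 4.5 * 4329 * (31.7 - 24.3) = 144155.70 BTU/hr

144155.70 BTU/hr


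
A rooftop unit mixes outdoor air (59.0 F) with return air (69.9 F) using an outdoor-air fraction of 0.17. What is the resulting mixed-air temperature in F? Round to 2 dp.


T_mix = 0.17*59.0 + 0.83*69.9 = 68.05 F

68.05 F


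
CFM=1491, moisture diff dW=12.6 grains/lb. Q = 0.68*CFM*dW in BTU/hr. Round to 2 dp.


Q = 0.68 * 1491 * 12.6 = 12774.89 BTU/hr

12774.89 BTU/hr


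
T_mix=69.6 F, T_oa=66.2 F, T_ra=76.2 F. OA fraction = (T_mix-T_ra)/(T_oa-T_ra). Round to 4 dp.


frac = (69.6 - 76.2) / (66.2 - 76.2) = 0.6600

0.6600


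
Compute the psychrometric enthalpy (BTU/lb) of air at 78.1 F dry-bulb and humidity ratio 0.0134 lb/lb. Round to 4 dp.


h = 0.24*78.1 + 0.0134*(1061+0.444*78.1) = 33.4261 BTU/lb

33.4261 BTU/lb


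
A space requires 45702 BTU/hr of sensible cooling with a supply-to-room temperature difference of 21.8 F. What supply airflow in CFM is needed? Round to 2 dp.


CFM = 45702 / (1.08 * 21.8) = 1941.13

1941.13 CFM


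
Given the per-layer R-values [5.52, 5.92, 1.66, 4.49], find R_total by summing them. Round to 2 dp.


R_total = 5.52 + 5.92 + 1.66 + 4.49 = 17.59

17.59


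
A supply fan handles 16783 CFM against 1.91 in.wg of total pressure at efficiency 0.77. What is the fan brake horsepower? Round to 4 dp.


BHP = 16783 * 1.91 / (6356 * 0.77) = 6.5498 hp

6.5498 hp


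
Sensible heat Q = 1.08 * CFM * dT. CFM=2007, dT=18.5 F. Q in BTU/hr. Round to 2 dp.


Q = 1.08 * 2007 * 18.5 = 40099.86 BTU/hr

40099.86 BTU/hr


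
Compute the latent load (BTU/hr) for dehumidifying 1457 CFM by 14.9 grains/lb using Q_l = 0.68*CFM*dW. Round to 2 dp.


Q = 0.68 * 1457 * 14.9 = 14762.32 BTU/hr

14762.32 BTU/hr


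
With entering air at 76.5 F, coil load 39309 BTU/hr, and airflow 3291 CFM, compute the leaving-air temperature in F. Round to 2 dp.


dT = 39309/(1.08*3291) = 11.0596
T_leave = 76.5 - 11.0596 = 65.44 F

65.44 F


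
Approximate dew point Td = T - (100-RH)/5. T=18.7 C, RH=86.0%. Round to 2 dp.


Td = 18.7 - (100-86.0)/5 = 15.90 C

15.90 C


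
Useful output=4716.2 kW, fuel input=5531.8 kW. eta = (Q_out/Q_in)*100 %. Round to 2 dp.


eta = (4716.2/5531.8)*100 = 85.26 %

85.26 %


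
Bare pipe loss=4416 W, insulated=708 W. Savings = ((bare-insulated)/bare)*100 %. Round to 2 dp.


Savings = ((4416-708)/4416)*100 = 83.97 %

83.97 %


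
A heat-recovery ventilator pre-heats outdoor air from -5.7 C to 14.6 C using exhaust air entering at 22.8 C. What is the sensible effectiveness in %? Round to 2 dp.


eff = (14.6-(-5.7))/(22.8-(-5.7))*100 = 71.23 %

71.23 %


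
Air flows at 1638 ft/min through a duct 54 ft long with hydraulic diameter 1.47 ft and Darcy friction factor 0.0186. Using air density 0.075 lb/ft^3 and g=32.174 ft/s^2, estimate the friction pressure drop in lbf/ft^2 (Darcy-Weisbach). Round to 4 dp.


v_fps = 1638/60 = 27.3 ft/s
dp = 0.0186*(54/1.47)*0.075*27.3^2/(2*32.174) = 0.5935 lbf/ft^2

0.5935 lbf/ft^2


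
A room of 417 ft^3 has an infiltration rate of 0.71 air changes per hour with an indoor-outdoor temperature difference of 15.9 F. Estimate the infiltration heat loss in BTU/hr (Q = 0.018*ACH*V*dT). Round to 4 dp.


Q = 0.018 * 0.71 * 417 * 15.9 = 84.7352 BTU/hr

84.7352 BTU/hr


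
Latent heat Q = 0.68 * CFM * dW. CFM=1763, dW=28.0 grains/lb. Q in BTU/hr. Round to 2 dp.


Q = 0.68 * 1763 * 28.0 = 33567.52 BTU/hr

33567.52 BTU/hr


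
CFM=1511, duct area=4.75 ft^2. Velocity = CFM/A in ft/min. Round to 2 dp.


V = 1511 / 4.75 = 318.11 ft/min

318.11 ft/min


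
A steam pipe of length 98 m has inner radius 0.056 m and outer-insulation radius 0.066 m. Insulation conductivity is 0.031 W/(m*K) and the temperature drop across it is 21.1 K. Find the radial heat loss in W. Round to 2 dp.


Q = 2*pi*0.031*98*21.1/ln(0.066/0.056) = 2451.35 W

2451.35 W


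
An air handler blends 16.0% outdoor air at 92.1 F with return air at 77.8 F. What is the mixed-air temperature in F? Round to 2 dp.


T_mix = 77.8 + (16.0/100)*(92.1-77.8) = 80.09 F

80.09 F


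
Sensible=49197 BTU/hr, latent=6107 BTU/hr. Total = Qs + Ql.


Qt = 49197 + 6107 = 55304 BTU/hr

55304 BTU/hr


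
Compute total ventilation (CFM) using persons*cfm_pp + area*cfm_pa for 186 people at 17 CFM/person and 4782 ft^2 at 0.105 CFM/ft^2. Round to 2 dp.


Total = 186*17 + 4782*0.105 = 3664.11 CFM

3664.11 CFM


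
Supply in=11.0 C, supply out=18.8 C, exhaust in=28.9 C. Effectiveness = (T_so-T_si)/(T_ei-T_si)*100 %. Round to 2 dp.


eff = (18.8-11.0)/(28.9-11.0)*100 = 43.58 %

43.58 %


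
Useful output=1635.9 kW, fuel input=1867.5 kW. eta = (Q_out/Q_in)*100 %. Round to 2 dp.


eta = (1635.9/1867.5)*100 = 87.60 %

87.60 %


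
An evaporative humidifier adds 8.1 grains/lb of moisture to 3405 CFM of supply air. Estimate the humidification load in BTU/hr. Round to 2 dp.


Q = 0.68 * 3405 * 8.1 = 18754.74 BTU/hr

18754.74 BTU/hr


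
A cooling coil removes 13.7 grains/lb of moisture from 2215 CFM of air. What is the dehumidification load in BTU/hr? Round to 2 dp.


Q = 0.68 * 2215 * 13.7 = 20634.94 BTU/hr

20634.94 BTU/hr


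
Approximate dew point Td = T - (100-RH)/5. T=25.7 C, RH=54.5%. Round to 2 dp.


Td = 25.7 - (100-54.5)/5 = 16.60 C

16.60 C


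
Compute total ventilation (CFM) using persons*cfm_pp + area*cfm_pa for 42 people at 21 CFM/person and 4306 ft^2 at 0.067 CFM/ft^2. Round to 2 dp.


Total = 42*21 + 4306*0.067 = 1170.50 CFM

1170.50 CFM


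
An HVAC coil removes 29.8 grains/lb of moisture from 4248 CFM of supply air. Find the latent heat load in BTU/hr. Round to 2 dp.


Q = 0.68 * 4248 * 29.8 = 86081.47 BTU/hr

86081.47 BTU/hr


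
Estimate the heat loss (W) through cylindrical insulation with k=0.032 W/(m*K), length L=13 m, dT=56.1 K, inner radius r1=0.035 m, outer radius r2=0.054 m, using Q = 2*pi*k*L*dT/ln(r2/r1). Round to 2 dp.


Q = 2*pi*0.032*13*56.1/ln(0.054/0.035) = 338.15 W

338.15 W


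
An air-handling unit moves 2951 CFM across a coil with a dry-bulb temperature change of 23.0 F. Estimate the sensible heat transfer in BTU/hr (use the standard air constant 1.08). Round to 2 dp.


Q = 1.08 * 2951 * 23.0 = 73302.84 BTU/hr

73302.84 BTU/hr


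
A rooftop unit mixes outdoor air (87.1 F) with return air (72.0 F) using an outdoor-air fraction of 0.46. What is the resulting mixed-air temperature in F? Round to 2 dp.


T_mix = 0.46*87.1 + 0.54*72.0 = 78.95 F

78.95 F


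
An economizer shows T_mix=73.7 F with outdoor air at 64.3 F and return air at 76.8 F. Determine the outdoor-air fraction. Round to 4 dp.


frac = (73.7 - 76.8) / (64.3 - 76.8) = 0.2480

0.2480


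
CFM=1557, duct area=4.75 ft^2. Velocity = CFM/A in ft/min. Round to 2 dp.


V = 1557 / 4.75 = 327.79 ft/min

327.79 ft/min


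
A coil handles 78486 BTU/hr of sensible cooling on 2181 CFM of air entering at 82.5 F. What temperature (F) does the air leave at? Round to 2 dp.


dT = 78486/(1.08*2181) = 33.3206
T_leave = 82.5 - 33.3206 = 49.18 F

49.18 F


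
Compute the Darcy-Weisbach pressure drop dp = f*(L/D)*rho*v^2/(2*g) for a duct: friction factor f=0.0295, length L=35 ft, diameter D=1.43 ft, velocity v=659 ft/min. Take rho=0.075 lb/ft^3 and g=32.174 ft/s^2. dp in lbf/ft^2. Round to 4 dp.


v_fps = 659/60 = 10.9833 ft/s
dp = 0.0295*(35/1.43)*0.075*10.9833^2/(2*32.174) = 0.1015 lbf/ft^2

0.1015 lbf/ft^2


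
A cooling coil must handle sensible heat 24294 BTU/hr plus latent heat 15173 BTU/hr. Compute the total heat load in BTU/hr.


Qt = 24294 + 15173 = 39467 BTU/hr

39467 BTU/hr


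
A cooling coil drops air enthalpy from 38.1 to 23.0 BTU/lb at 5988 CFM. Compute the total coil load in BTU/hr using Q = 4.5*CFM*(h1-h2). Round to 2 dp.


Q = 4.5 * 5988 * (38.1 - 23.0) = 406884.60 BTU/hr

406884.60 BTU/hr


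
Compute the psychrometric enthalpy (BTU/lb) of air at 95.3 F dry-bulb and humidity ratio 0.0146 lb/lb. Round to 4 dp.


h = 0.24*95.3 + 0.0146*(1061+0.444*95.3) = 38.9804 BTU/lb

38.9804 BTU/lb


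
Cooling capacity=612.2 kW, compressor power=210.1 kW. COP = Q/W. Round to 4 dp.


COP = 612.2 / 210.1 = 2.9139

2.9139


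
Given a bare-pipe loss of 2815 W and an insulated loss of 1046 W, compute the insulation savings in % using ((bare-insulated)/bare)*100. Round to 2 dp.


Savings = ((2815-1046)/2815)*100 = 62.84 %

62.84 %


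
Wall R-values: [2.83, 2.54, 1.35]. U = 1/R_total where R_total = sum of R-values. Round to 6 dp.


R_total = 2.83 + 2.54 + 1.35 = 6.72
U = 1/6.72 = 0.148810

0.148810


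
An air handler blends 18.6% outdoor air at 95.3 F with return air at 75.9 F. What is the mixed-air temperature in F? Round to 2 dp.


T_mix = 75.9 + (18.6/100)*(95.3-75.9) = 79.51 F

79.51 F


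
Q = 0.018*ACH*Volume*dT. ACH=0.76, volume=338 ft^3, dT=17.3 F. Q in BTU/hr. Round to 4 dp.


Q = 0.018 * 0.76 * 338 * 17.3 = 79.9924 BTU/hr

79.9924 BTU/hr


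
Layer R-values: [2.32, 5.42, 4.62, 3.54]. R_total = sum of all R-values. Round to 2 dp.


R_total = 2.32 + 5.42 + 4.62 + 3.54 = 15.90

15.90


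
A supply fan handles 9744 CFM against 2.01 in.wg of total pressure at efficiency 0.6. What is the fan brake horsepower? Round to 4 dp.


BHP = 9744 * 2.01 / (6356 * 0.6) = 5.1357 hp

5.1357 hp


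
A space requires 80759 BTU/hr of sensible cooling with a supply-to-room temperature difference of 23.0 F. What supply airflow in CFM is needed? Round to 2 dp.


CFM = 80759 / (1.08 * 23.0) = 3251.17

3251.17 CFM


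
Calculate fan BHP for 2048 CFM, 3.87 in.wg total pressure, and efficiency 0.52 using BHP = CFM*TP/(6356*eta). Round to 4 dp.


BHP = 2048 * 3.87 / (6356 * 0.52) = 2.3980 hp

2.3980 hp


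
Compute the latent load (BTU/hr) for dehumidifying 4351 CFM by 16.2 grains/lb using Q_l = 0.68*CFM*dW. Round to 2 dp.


Q = 0.68 * 4351 * 16.2 = 47930.62 BTU/hr

47930.62 BTU/hr


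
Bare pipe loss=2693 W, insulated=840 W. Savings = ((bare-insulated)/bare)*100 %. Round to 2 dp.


Savings = ((2693-840)/2693)*100 = 68.81 %

68.81 %


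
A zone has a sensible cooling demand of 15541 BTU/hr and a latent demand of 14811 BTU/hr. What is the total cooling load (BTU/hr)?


Qt = 15541 + 14811 = 30352 BTU/hr

30352 BTU/hr


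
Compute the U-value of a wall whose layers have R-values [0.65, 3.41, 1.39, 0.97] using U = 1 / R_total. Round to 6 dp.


R_total = 0.65 + 3.41 + 1.39 + 0.97 = 6.42
U = 1/6.42 = 0.155763

0.155763


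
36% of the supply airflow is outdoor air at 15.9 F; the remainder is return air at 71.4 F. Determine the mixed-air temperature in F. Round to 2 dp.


T_mix = 0.36*15.9 + 0.64*71.4 = 51.42 F

51.42 F


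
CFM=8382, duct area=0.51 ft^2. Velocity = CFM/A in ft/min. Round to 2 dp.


V = 8382 / 0.51 = 16435.29 ft/min

16435.29 ft/min


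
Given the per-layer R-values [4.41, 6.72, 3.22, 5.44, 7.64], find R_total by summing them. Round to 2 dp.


R_total = 4.41 + 6.72 + 3.22 + 5.44 + 7.64 = 27.43

27.43


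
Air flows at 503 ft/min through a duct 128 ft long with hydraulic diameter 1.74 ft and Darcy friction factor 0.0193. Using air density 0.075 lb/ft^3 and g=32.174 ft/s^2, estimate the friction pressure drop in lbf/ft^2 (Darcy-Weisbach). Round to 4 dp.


v_fps = 503/60 = 8.3833 ft/s
dp = 0.0193*(128/1.74)*0.075*8.3833^2/(2*32.174) = 0.1163 lbf/ft^2

0.1163 lbf/ft^2


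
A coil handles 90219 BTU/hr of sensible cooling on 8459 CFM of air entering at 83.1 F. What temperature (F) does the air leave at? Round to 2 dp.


dT = 90219/(1.08*8459) = 9.8754
T_leave = 83.1 - 9.8754 = 73.22 F

73.22 F


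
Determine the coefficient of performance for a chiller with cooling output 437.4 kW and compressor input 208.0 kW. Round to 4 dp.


COP = 437.4 / 208.0 = 2.1029

2.1029


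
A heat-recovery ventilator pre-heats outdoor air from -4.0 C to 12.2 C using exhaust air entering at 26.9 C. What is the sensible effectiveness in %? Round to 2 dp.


eff = (12.2-(-4.0))/(26.9-(-4.0))*100 = 52.43 %

52.43 %


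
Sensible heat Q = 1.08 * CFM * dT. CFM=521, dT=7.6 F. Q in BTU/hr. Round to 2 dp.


Q = 1.08 * 521 * 7.6 = 4276.37 BTU/hr

4276.37 BTU/hr


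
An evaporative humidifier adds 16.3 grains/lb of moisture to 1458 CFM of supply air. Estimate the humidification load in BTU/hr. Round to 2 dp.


Q = 0.68 * 1458 * 16.3 = 16160.47 BTU/hr

16160.47 BTU/hr


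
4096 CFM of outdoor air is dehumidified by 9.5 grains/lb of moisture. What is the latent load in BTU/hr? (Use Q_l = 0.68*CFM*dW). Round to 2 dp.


Q = 0.68 * 4096 * 9.5 = 26460.16 BTU/hr

26460.16 BTU/hr


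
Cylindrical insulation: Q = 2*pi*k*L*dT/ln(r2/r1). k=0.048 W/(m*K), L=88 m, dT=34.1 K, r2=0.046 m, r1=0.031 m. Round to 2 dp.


Q = 2*pi*0.048*88*34.1/ln(0.046/0.031) = 2293.20 W

2293.20 W


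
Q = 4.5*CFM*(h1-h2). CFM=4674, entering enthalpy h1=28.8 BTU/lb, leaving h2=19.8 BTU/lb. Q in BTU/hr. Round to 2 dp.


Q = 4.5 * 4674 * (28.8 - 19.8) = 189297.00 BTU/hr

189297.00 BTU/hr


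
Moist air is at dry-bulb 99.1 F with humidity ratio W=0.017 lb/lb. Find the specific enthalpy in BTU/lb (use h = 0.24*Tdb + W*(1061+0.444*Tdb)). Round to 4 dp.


h = 0.24*99.1 + 0.017*(1061+0.444*99.1) = 42.5690 BTU/lb

42.5690 BTU/lb


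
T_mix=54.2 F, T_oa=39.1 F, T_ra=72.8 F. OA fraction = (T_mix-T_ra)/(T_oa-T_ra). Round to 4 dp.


frac = (54.2 - 72.8) / (39.1 - 72.8) = 0.5519

0.5519


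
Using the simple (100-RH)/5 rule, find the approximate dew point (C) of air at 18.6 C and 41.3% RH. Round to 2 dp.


Td = 18.6 - (100-41.3)/5 = 6.86 C

6.86 C


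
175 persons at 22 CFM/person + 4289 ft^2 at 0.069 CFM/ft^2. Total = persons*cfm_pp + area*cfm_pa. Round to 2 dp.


Total = 175*22 + 4289*0.069 = 4145.94 CFM

4145.94 CFM


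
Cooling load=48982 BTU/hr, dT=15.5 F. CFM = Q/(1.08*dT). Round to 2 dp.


CFM = 48982 / (1.08 * 15.5) = 2926.05

2926.05 CFM


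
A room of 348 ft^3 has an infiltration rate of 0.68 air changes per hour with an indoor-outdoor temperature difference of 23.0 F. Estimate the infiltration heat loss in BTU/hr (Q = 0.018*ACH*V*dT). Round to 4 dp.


Q = 0.018 * 0.68 * 348 * 23.0 = 97.9690 BTU/hr

97.9690 BTU/hr


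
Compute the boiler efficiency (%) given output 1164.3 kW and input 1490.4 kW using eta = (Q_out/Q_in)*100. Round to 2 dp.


eta = (1164.3/1490.4)*100 = 78.12 %

78.12 %


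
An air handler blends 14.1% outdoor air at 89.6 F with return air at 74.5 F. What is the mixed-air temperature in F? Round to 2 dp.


T_mix = 74.5 + (14.1/100)*(89.6-74.5) = 76.63 F

76.63 F


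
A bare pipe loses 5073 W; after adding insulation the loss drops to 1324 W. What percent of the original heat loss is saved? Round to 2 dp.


Savings = ((5073-1324)/5073)*100 = 73.90 %

73.90 %


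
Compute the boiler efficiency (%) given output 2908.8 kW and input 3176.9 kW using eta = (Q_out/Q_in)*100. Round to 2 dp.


eta = (2908.8/3176.9)*100 = 91.56 %

91.56 %


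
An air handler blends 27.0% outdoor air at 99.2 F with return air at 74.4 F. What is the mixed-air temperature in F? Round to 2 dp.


T_mix = 74.4 + (27.0/100)*(99.2-74.4) = 81.10 F

81.10 F


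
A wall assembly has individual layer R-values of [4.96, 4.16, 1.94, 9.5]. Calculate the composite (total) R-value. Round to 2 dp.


R_total = 4.96 + 4.16 + 1.94 + 9.5 = 20.56

20.56


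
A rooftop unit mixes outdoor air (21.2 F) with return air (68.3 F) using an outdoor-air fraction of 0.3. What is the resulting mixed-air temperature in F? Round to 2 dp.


T_mix = 0.3*21.2 + 0.7*68.3 = 54.17 F

54.17 F
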